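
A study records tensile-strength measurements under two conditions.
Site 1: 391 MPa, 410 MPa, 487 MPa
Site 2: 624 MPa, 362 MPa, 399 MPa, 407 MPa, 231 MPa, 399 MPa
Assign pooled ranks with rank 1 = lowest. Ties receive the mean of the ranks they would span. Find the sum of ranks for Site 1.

18

Sorted (ascending): 231, 362, 391, 399, 399, 407, 410, 487, 624
The 2 values of 399 occupy positions 4–5 → average rank (4+5)/2 = 4.5.
Site 1 values → pooled ranks: 391→3, 410→7, 487→8
Rank sum = 3 + 7 + 8 = 18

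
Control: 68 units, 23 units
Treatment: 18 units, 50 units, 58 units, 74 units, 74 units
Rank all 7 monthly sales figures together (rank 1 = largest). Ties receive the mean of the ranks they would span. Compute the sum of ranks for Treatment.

19

Sorted (descending): 74, 74, 68, 58, 50, 23, 18
The 2 values of 74 occupy positions 1–2 → average rank (1+2)/2 = 1.5.
Treatment values → pooled ranks: 18→7, 50→5, 58→4, 74→1.5, 74→1.5
Rank sum = 7 + 5 + 4 + 1.5 + 1.5 = 19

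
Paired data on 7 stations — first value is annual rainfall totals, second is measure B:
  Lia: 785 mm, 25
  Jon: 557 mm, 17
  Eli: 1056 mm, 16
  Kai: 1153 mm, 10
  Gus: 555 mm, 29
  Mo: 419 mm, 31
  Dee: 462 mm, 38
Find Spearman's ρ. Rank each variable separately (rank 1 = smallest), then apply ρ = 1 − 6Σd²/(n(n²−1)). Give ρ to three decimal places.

-0.929

Ranks of variable 1: 5, 4, 6, 7, 3, 1, 2
Ranks of variable 2: 4, 3, 2, 1, 5, 6, 7
d = r₁ − r₂: 1, 1, 4, 6, -2, -5, -5
d²: 1, 1, 16, 36, 4, 25, 25; Σd² = 108
ρ = 1 − 6·108/(7·48) = 1 − 648/336 = -0.929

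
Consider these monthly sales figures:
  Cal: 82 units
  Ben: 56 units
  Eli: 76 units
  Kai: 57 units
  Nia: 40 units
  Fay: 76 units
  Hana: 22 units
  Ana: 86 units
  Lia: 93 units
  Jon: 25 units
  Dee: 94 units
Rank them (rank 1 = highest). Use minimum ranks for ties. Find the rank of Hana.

11

Sorted (descending): 94, 93, 86, 82, 76, 76, 57, 56, 40, 25, 22
The 2 values of 76 occupy positions 5–6 → each gets rank 5.
Hana has value 22 units → rank 11.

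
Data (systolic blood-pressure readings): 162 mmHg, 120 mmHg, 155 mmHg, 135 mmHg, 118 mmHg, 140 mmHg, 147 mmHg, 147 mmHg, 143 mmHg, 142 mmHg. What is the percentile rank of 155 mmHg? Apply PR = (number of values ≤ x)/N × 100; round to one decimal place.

90.0

N = 10.
Strictly below 155: 8. Equal to 155: 1.
PR = 9/10 × 100 = 90.0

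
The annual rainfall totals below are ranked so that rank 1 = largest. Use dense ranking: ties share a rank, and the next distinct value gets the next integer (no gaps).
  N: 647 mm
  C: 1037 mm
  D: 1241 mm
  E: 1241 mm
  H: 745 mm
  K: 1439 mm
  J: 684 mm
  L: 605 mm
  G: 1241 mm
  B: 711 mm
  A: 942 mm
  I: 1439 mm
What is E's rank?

2

Sorted (descending): 1439, 1439, 1241, 1241, 1241, 1037, 942, 745, 711, 684, 647, 605
The 2 values of 1439 share dense rank 1.
The 3 values of 1241 share dense rank 2.
Remaining distinct values take the next consecutive integers.
E has value 1241 mm → rank 2.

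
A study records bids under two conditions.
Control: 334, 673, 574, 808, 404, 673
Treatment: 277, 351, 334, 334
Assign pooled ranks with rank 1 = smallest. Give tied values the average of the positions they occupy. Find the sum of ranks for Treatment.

12

Sorted (ascending): 277, 334, 334, 334, 351, 404, 574, 673, 673, 808
The 3 values of 334 occupy positions 2–4 → average rank 3.
The 2 values of 673 occupy positions 8–9 → average rank (8+9)/2 = 8.5.
Treatment values → pooled ranks: 277→1, 351→5, 334→3, 334→3
Rank sum = 1 + 5 + 3 + 3 = 12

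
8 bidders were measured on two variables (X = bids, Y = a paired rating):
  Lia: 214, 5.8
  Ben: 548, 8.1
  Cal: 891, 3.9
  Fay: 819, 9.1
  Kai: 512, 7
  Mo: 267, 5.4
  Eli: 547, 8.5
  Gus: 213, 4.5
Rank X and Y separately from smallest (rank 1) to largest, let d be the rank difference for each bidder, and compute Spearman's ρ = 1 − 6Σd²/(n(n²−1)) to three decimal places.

Ranks of variable 1: 2, 6, 8, 7, 4, 3, 5, 1
Ranks of variable 2: 4, 6, 1, 8, 5, 3, 7, 2
d = r₁ − r₂: -2, 0, 7, -1, -1, 0, -2, -1
d²: 4, 0, 49, 1, 1, 0, 4, 1; Σd² = 60
ρ = 1 − 6·60/(8·63) = 1 − 360/504 = 0.286

0.286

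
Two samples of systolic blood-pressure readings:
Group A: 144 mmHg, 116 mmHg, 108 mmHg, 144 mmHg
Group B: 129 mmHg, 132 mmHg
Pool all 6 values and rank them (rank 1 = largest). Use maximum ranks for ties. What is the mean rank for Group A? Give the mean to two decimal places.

3.75

Sorted (descending): 144, 144, 132, 129, 116, 108
The 2 values of 144 occupy positions 1–2 → each gets rank 2.
Group A values → pooled ranks: 144→2, 116→5, 108→6, 144→2
Mean rank = (2 + 5 + 6 + 2) / 4 = 3.75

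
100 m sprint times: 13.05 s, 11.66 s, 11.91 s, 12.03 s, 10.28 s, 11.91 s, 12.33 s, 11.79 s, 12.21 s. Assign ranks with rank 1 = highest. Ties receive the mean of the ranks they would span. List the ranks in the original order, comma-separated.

1, 8, 5.5, 4, 9, 5.5, 2, 7, 3

Sorted (descending): 13.05, 12.33, 12.21, 12.03, 11.91, 11.91, 11.79, 11.66, 10.28
The 2 values of 11.91 occupy positions 5–6 → average rank (5+6)/2 = 5.5.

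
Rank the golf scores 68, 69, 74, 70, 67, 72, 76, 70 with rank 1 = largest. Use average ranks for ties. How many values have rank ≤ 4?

3

Sorted (descending): 76, 74, 72, 70, 70, 69, 68, 67
The 2 values of 70 occupy positions 4–5 → average rank (4+5)/2 = 4.5.
Ranks ≤ 4: {1, 2, 3} → 3 values.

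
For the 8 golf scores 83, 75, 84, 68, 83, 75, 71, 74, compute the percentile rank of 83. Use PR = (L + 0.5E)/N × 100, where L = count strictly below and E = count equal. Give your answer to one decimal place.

N = 8.
Strictly below 83: 5. Equal to 83: 2.
PR = (5 + 0.5·2)/8 × 100 = 75.0

75.0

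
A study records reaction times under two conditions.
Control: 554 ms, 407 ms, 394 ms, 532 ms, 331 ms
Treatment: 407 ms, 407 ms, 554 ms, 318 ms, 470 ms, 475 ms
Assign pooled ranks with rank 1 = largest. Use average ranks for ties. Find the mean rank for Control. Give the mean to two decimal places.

Sorted (descending): 554, 554, 532, 475, 470, 407, 407, 407, 394, 331, 318
The 2 values of 554 occupy positions 1–2 → average rank (1+2)/2 = 1.5.
The 3 values of 407 occupy positions 6–8 → average rank 7.
Control values → pooled ranks: 554→1.5, 407→7, 394→9, 532→3, 331→10
Mean rank = (1.5 + 7 + 9 + 3 + 10) / 5 = 6.10

6.10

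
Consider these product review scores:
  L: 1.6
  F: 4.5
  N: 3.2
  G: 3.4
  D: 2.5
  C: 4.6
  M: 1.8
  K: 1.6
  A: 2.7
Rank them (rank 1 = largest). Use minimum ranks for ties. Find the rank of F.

2

Sorted (descending): 4.6, 4.5, 3.4, 3.2, 2.7, 2.5, 1.8, 1.6, 1.6
The 2 values of 1.6 occupy positions 8–9 → each gets rank 8.
F has value 4.5 → rank 2.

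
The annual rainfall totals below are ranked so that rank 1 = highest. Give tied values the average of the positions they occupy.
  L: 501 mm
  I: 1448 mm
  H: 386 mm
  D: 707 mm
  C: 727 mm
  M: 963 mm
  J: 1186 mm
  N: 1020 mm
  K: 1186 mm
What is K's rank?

Sorted (descending): 1448, 1186, 1186, 1020, 963, 727, 707, 501, 386
The 2 values of 1186 occupy positions 2–3 → average rank (2+3)/2 = 2.5.
K has value 1186 mm → rank 2.5.

2.5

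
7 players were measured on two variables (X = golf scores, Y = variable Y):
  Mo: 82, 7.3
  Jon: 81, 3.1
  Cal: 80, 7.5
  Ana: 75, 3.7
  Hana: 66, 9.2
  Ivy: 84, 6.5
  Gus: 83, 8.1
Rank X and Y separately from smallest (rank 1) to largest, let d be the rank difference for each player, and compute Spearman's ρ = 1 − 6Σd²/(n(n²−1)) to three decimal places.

Ranks of variable 1: 5, 4, 3, 2, 1, 7, 6
Ranks of variable 2: 4, 1, 5, 2, 7, 3, 6
d = r₁ − r₂: 1, 3, -2, 0, -6, 4, 0
d²: 1, 9, 4, 0, 36, 16, 0; Σd² = 66
ρ = 1 − 6·66/(7·48) = 1 − 396/336 = -0.179

-0.179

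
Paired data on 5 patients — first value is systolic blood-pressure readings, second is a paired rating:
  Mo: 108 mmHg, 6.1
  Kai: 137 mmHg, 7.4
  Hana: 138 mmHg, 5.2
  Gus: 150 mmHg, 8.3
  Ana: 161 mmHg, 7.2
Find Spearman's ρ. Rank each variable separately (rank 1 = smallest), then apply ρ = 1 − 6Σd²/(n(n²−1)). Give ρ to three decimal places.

Ranks of variable 1: 1, 2, 3, 4, 5
Ranks of variable 2: 2, 4, 1, 5, 3
d = r₁ − r₂: -1, -2, 2, -1, 2
d²: 1, 4, 4, 1, 4; Σd² = 14
ρ = 1 − 6·14/(5·24) = 1 − 84/120 = 0.300

0.300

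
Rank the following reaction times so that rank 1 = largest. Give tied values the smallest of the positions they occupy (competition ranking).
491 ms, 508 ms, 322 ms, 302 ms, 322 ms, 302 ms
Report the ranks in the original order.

Sorted (descending): 508, 491, 322, 322, 302, 302
The 2 values of 322 occupy positions 3–4 → each gets rank 3.
The 2 values of 302 occupy positions 5–6 → each gets rank 5.

2, 1, 3, 5, 3, 5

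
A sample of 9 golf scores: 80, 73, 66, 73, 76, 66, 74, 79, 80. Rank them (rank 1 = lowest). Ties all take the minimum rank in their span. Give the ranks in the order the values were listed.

8, 3, 1, 3, 6, 1, 5, 7, 8

Sorted (ascending): 66, 66, 73, 73, 74, 76, 79, 80, 80
The 2 values of 66 occupy positions 1–2 → each gets rank 1.
The 2 values of 73 occupy positions 3–4 → each gets rank 3.
The 2 values of 80 occupy positions 8–9 → each gets rank 8.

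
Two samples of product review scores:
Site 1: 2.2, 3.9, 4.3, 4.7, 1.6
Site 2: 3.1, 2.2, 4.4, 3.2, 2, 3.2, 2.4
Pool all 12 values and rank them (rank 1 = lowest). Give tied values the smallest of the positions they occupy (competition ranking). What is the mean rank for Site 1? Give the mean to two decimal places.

Sorted (ascending): 1.6, 2, 2.2, 2.2, 2.4, 3.1, 3.2, 3.2, 3.9, 4.3, 4.4, 4.7
The 2 values of 2.2 occupy positions 3–4 → each gets rank 3.
The 2 values of 3.2 occupy positions 7–8 → each gets rank 7.
Site 1 values → pooled ranks: 2.2→3, 3.9→9, 4.3→10, 4.7→12, 1.6→1
Mean rank = (3 + 9 + 10 + 12 + 1) / 5 = 7.00

7.00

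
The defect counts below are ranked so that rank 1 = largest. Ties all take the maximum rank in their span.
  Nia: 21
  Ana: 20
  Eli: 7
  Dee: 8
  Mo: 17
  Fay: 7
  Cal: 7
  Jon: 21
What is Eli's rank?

8

Sorted (descending): 21, 21, 20, 17, 8, 7, 7, 7
The 2 values of 21 occupy positions 1–2 → each gets rank 2.
The 3 values of 7 occupy positions 6–8 → each gets rank 8.
Eli has value 7 → rank 8.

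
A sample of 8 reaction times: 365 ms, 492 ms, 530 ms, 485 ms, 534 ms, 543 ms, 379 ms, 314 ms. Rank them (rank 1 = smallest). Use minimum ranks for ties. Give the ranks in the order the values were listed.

2, 5, 6, 4, 7, 8, 3, 1

Sorted (ascending): 314, 365, 379, 485, 492, 530, 534, 543
No ties — each value takes its position as its rank.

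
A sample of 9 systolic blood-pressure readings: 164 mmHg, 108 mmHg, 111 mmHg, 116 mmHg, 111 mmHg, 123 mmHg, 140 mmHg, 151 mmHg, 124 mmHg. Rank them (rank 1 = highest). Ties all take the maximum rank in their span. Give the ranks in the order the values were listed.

1, 9, 8, 6, 8, 5, 3, 2, 4

Sorted (descending): 164, 151, 140, 124, 123, 116, 111, 111, 108
The 2 values of 111 occupy positions 7–8 → each gets rank 8.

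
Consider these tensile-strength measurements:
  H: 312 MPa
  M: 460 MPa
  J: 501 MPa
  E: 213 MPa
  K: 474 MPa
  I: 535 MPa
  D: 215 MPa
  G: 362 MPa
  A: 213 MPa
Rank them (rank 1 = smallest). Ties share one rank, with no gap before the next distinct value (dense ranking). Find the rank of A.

Sorted (ascending): 213, 213, 215, 312, 362, 460, 474, 501, 535
The 2 values of 213 share dense rank 1.
Remaining distinct values take the next consecutive integers.
A has value 213 MPa → rank 1.

1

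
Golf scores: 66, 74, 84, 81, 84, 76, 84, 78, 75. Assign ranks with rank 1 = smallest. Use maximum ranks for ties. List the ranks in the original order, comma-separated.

Sorted (ascending): 66, 74, 75, 76, 78, 81, 84, 84, 84
The 3 values of 84 occupy positions 7–9 → each gets rank 9.

1, 2, 9, 6, 9, 4, 9, 5, 3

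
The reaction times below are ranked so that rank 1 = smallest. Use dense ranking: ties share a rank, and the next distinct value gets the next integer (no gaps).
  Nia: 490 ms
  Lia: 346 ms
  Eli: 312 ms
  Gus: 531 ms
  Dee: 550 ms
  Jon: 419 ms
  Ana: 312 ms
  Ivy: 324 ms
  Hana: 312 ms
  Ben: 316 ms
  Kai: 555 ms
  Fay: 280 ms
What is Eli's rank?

Sorted (ascending): 280, 312, 312, 312, 316, 324, 346, 419, 490, 531, 550, 555
The 3 values of 312 share dense rank 2.
Remaining distinct values take the next consecutive integers.
Eli has value 312 ms → rank 2.

2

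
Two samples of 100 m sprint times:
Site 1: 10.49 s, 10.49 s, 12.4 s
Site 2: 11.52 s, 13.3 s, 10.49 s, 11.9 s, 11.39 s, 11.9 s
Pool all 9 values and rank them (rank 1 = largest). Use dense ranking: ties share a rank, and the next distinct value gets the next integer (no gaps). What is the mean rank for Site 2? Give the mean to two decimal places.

Sorted (descending): 13.3, 12.4, 11.9, 11.9, 11.52, 11.39, 10.49, 10.49, 10.49
The 2 values of 11.9 share dense rank 3.
The 3 values of 10.49 share dense rank 6.
Remaining distinct values take the next consecutive integers.
Site 2 values → pooled ranks: 11.52→4, 13.3→1, 10.49→6, 11.9→3, 11.39→5, 11.9→3
Mean rank = (4 + 1 + 6 + 3 + 5 + 3) / 6 = 3.67

3.67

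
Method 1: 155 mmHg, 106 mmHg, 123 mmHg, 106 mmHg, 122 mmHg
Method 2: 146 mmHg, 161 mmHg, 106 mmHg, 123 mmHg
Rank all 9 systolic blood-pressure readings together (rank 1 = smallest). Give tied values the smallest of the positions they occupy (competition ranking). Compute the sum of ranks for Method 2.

Sorted (ascending): 106, 106, 106, 122, 123, 123, 146, 155, 161
The 3 values of 106 occupy positions 1–3 → each gets rank 1.
The 2 values of 123 occupy positions 5–6 → each gets rank 5.
Method 2 values → pooled ranks: 146→7, 161→9, 106→1, 123→5
Rank sum = 7 + 9 + 1 + 5 = 22

22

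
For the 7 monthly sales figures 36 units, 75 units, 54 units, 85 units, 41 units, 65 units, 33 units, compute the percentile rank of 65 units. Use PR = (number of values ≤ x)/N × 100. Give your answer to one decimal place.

71.4

N = 7.
Strictly below 65: 4. Equal to 65: 1.
PR = 5/7 × 100 = 71.4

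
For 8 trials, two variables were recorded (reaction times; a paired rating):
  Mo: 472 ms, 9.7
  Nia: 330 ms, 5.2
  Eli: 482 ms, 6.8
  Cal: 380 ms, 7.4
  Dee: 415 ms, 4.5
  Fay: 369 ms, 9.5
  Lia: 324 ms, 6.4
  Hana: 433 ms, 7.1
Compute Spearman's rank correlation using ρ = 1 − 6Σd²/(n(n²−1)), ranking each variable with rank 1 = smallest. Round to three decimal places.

Ranks of variable 1: 7, 2, 8, 4, 5, 3, 1, 6
Ranks of variable 2: 8, 2, 4, 6, 1, 7, 3, 5
d = r₁ − r₂: -1, 0, 4, -2, 4, -4, -2, 1
d²: 1, 0, 16, 4, 16, 16, 4, 1; Σd² = 58
ρ = 1 − 6·58/(8·63) = 1 − 348/504 = 0.310

0.310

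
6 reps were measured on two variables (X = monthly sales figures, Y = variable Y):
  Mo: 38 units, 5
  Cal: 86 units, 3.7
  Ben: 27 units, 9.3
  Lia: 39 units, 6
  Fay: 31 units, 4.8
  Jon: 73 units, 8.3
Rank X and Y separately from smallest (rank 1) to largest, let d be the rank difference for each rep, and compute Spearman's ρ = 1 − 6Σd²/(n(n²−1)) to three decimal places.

-0.429

Ranks of variable 1: 3, 6, 1, 4, 2, 5
Ranks of variable 2: 3, 1, 6, 4, 2, 5
d = r₁ − r₂: 0, 5, -5, 0, 0, 0
d²: 0, 25, 25, 0, 0, 0; Σd² = 50
ρ = 1 − 6·50/(6·35) = 1 − 300/210 = -0.429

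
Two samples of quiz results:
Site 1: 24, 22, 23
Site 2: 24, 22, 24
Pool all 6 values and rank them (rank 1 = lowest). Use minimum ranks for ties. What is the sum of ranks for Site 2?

Sorted (ascending): 22, 22, 23, 24, 24, 24
The 2 values of 22 occupy positions 1–2 → each gets rank 1.
The 3 values of 24 occupy positions 4–6 → each gets rank 4.
Site 2 values → pooled ranks: 24→4, 22→1, 24→4
Rank sum = 4 + 1 + 4 = 9

9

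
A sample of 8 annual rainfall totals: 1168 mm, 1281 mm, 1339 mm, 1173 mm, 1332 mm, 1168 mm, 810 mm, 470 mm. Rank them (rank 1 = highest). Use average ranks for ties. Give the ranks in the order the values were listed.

5.5, 3, 1, 4, 2, 5.5, 7, 8

Sorted (descending): 1339, 1332, 1281, 1173, 1168, 1168, 810, 470
The 2 values of 1168 occupy positions 5–6 → average rank (5+6)/2 = 5.5.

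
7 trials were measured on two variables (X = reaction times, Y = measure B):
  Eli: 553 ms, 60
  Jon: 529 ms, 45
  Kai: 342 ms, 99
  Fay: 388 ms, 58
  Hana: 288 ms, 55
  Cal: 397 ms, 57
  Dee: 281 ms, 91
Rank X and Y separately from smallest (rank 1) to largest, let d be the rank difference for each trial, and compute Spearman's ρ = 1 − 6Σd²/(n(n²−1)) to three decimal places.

Ranks of variable 1: 7, 6, 3, 4, 2, 5, 1
Ranks of variable 2: 5, 1, 7, 4, 2, 3, 6
d = r₁ − r₂: 2, 5, -4, 0, 0, 2, -5
d²: 4, 25, 16, 0, 0, 4, 25; Σd² = 74
ρ = 1 − 6·74/(7·48) = 1 − 444/336 = -0.321

-0.321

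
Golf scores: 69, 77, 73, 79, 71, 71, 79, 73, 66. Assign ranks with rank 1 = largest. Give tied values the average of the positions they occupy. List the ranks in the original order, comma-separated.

8, 3, 4.5, 1.5, 6.5, 6.5, 1.5, 4.5, 9

Sorted (descending): 79, 79, 77, 73, 73, 71, 71, 69, 66
The 2 values of 79 occupy positions 1–2 → average rank (1+2)/2 = 1.5.
The 2 values of 73 occupy positions 4–5 → average rank (4+5)/2 = 4.5.
The 2 values of 71 occupy positions 6–7 → average rank (6+7)/2 = 6.5.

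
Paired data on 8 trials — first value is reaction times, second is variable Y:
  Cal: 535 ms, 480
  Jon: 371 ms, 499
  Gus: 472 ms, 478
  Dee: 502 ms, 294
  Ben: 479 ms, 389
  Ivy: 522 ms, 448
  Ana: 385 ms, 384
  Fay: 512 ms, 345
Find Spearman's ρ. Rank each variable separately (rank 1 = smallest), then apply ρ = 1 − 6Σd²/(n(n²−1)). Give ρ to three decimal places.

-0.143

Ranks of variable 1: 8, 1, 3, 5, 4, 7, 2, 6
Ranks of variable 2: 7, 8, 6, 1, 4, 5, 3, 2
d = r₁ − r₂: 1, -7, -3, 4, 0, 2, -1, 4
d²: 1, 49, 9, 16, 0, 4, 1, 16; Σd² = 96
ρ = 1 − 6·96/(8·63) = 1 − 576/504 = -0.143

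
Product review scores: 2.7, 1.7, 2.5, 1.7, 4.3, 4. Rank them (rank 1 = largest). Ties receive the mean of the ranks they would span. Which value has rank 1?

4.3

Sorted (descending): 4.3, 4, 2.7, 2.5, 1.7, 1.7
The 2 values of 1.7 occupy positions 5–6 → average rank (5+6)/2 = 5.5.
Rank 1 → value 4.3.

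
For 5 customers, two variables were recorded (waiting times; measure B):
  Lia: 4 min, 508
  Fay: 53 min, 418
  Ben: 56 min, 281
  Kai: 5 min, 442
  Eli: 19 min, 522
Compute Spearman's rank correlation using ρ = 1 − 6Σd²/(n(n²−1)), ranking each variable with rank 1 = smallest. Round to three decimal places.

-0.700

Ranks of variable 1: 1, 4, 5, 2, 3
Ranks of variable 2: 4, 2, 1, 3, 5
d = r₁ − r₂: -3, 2, 4, -1, -2
d²: 9, 4, 16, 1, 4; Σd² = 34
ρ = 1 − 6·34/(5·24) = 1 − 204/120 = -0.700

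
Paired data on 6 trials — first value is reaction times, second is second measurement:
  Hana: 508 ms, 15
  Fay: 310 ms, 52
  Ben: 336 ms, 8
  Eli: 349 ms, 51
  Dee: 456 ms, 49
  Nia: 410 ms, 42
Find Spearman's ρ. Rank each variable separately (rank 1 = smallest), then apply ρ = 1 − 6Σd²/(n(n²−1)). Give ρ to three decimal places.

-0.371

Ranks of variable 1: 6, 1, 2, 3, 5, 4
Ranks of variable 2: 2, 6, 1, 5, 4, 3
d = r₁ − r₂: 4, -5, 1, -2, 1, 1
d²: 16, 25, 1, 4, 1, 1; Σd² = 48
ρ = 1 − 6·48/(6·35) = 1 − 288/210 = -0.371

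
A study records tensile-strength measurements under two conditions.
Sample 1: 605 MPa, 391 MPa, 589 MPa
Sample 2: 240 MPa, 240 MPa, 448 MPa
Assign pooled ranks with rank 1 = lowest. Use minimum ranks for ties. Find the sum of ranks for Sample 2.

6

Sorted (ascending): 240, 240, 391, 448, 589, 605
The 2 values of 240 occupy positions 1–2 → each gets rank 1.
Sample 2 values → pooled ranks: 240→1, 240→1, 448→4
Rank sum = 1 + 1 + 4 = 6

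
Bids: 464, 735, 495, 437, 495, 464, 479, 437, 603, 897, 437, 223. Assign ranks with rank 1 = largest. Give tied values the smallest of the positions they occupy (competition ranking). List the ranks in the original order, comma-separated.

7, 2, 4, 9, 4, 7, 6, 9, 3, 1, 9, 12

Sorted (descending): 897, 735, 603, 495, 495, 479, 464, 464, 437, 437, 437, 223
The 2 values of 495 occupy positions 4–5 → each gets rank 4.
The 2 values of 464 occupy positions 7–8 → each gets rank 7.
The 3 values of 437 occupy positions 9–11 → each gets rank 9.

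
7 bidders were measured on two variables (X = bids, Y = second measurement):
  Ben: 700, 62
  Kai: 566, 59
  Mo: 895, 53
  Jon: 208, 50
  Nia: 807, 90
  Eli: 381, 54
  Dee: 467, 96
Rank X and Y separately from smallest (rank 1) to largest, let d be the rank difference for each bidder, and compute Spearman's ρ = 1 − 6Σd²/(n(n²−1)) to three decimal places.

Ranks of variable 1: 5, 4, 7, 1, 6, 2, 3
Ranks of variable 2: 5, 4, 2, 1, 6, 3, 7
d = r₁ − r₂: 0, 0, 5, 0, 0, -1, -4
d²: 0, 0, 25, 0, 0, 1, 16; Σd² = 42
ρ = 1 − 6·42/(7·48) = 1 − 252/336 = 0.250

0.250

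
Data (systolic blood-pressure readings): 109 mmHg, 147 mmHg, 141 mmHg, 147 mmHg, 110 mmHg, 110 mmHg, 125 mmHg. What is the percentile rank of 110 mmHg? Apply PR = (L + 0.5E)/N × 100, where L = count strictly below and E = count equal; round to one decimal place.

28.6

N = 7.
Strictly below 110: 1. Equal to 110: 2.
PR = (1 + 0.5·2)/7 × 100 = 28.6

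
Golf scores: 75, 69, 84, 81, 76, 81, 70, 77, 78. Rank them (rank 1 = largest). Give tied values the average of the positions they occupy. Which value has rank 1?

84

Sorted (descending): 84, 81, 81, 78, 77, 76, 75, 70, 69
The 2 values of 81 occupy positions 2–3 → average rank (2+3)/2 = 2.5.
Rank 1 → value 84.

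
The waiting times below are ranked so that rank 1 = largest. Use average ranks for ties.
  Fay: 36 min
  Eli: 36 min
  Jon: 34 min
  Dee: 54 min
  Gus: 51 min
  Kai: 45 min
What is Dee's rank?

1

Sorted (descending): 54, 51, 45, 36, 36, 34
The 2 values of 36 occupy positions 4–5 → average rank (4+5)/2 = 4.5.
Dee has value 54 min → rank 1.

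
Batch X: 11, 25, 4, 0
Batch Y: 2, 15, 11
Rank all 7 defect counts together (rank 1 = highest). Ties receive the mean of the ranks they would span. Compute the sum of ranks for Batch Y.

11.5

Sorted (descending): 25, 15, 11, 11, 4, 2, 0
The 2 values of 11 occupy positions 3–4 → average rank (3+4)/2 = 3.5.
Batch Y values → pooled ranks: 2→6, 15→2, 11→3.5
Rank sum = 6 + 2 + 3.5 = 11.5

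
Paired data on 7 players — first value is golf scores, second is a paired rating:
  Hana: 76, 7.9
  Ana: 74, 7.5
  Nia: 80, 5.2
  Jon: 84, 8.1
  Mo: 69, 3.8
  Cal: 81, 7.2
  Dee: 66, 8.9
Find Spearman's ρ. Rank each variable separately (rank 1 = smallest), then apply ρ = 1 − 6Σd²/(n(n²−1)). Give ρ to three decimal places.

Ranks of variable 1: 4, 3, 5, 7, 2, 6, 1
Ranks of variable 2: 5, 4, 2, 6, 1, 3, 7
d = r₁ − r₂: -1, -1, 3, 1, 1, 3, -6
d²: 1, 1, 9, 1, 1, 9, 36; Σd² = 58
ρ = 1 − 6·58/(7·48) = 1 − 348/336 = -0.036

-0.036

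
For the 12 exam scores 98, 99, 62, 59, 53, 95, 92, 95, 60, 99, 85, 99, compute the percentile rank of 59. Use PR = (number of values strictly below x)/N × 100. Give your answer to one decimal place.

N = 12.
Strictly below 59: 1. Equal to 59: 1.
PR = 1/12 × 100 = 8.3

8.3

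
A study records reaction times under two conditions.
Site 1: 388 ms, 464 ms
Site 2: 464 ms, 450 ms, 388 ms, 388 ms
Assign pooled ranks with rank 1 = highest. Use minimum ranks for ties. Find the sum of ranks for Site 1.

Sorted (descending): 464, 464, 450, 388, 388, 388
The 2 values of 464 occupy positions 1–2 → each gets rank 1.
The 3 values of 388 occupy positions 4–6 → each gets rank 4.
Site 1 values → pooled ranks: 388→4, 464→1
Rank sum = 4 + 1 = 5

5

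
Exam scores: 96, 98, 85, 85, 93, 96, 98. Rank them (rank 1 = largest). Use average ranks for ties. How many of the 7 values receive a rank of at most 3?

Sorted (descending): 98, 98, 96, 96, 93, 85, 85
The 2 values of 98 occupy positions 1–2 → average rank (1+2)/2 = 1.5.
The 2 values of 96 occupy positions 3–4 → average rank (3+4)/2 = 3.5.
The 2 values of 85 occupy positions 6–7 → average rank (6+7)/2 = 6.5.
Ranks ≤ 3: {1.5, 1.5} → 2 values.

2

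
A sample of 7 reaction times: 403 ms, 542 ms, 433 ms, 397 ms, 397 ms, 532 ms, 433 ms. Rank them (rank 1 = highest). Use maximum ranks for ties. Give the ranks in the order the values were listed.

5, 1, 4, 7, 7, 2, 4

Sorted (descending): 542, 532, 433, 433, 403, 397, 397
The 2 values of 433 occupy positions 3–4 → each gets rank 4.
The 2 values of 397 occupy positions 6–7 → each gets rank 7.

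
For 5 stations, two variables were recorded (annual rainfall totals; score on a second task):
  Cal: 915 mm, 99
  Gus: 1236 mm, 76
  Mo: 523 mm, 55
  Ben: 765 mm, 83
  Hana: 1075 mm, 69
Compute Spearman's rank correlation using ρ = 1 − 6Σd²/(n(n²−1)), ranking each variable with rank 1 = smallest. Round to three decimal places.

Ranks of variable 1: 3, 5, 1, 2, 4
Ranks of variable 2: 5, 3, 1, 4, 2
d = r₁ − r₂: -2, 2, 0, -2, 2
d²: 4, 4, 0, 4, 4; Σd² = 16
ρ = 1 − 6·16/(5·24) = 1 − 96/120 = 0.200

0.200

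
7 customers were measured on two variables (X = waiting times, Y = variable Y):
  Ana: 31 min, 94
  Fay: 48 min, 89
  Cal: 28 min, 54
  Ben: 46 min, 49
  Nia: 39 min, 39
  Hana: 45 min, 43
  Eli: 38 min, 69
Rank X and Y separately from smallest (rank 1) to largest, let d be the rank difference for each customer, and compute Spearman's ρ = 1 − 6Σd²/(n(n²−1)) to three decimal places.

Ranks of variable 1: 2, 7, 1, 6, 4, 5, 3
Ranks of variable 2: 7, 6, 4, 3, 1, 2, 5
d = r₁ − r₂: -5, 1, -3, 3, 3, 3, -2
d²: 25, 1, 9, 9, 9, 9, 4; Σd² = 66
ρ = 1 − 6·66/(7·48) = 1 − 396/336 = -0.179

-0.179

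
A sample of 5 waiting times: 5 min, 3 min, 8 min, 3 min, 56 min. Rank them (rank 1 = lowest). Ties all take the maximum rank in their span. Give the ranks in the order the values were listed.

3, 2, 4, 2, 5

Sorted (ascending): 3, 3, 5, 8, 56
The 2 values of 3 occupy positions 1–2 → each gets rank 2.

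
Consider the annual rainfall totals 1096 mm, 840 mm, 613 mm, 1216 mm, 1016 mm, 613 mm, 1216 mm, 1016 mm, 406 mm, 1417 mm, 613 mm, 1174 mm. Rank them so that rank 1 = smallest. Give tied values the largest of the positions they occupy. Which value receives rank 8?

1096

Sorted (ascending): 406, 613, 613, 613, 840, 1016, 1016, 1096, 1174, 1216, 1216, 1417
The 3 values of 613 occupy positions 2–4 → each gets rank 4.
The 2 values of 1016 occupy positions 6–7 → each gets rank 7.
The 2 values of 1216 occupy positions 10–11 → each gets rank 11.
Rank 8 → value 1096.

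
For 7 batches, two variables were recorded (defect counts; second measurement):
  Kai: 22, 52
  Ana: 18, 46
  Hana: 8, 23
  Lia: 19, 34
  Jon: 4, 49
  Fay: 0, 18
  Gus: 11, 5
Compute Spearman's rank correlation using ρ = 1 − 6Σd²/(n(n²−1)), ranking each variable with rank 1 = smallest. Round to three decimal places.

Ranks of variable 1: 7, 5, 3, 6, 2, 1, 4
Ranks of variable 2: 7, 5, 3, 4, 6, 2, 1
d = r₁ − r₂: 0, 0, 0, 2, -4, -1, 3
d²: 0, 0, 0, 4, 16, 1, 9; Σd² = 30
ρ = 1 − 6·30/(7·48) = 1 − 180/336 = 0.464

0.464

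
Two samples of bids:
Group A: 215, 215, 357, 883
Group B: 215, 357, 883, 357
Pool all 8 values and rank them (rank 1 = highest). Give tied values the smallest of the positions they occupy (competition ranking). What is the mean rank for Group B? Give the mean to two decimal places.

3.25

Sorted (descending): 883, 883, 357, 357, 357, 215, 215, 215
The 2 values of 883 occupy positions 1–2 → each gets rank 1.
The 3 values of 357 occupy positions 3–5 → each gets rank 3.
The 3 values of 215 occupy positions 6–8 → each gets rank 6.
Group B values → pooled ranks: 215→6, 357→3, 883→1, 357→3
Mean rank = (6 + 3 + 1 + 3) / 4 = 3.25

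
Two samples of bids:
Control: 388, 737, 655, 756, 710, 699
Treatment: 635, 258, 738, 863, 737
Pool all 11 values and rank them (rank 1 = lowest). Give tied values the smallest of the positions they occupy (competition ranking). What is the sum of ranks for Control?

Sorted (ascending): 258, 388, 635, 655, 699, 710, 737, 737, 738, 756, 863
The 2 values of 737 occupy positions 7–8 → each gets rank 7.
Control values → pooled ranks: 388→2, 737→7, 655→4, 756→10, 710→6, 699→5
Rank sum = 2 + 7 + 4 + 10 + 6 + 5 = 34

34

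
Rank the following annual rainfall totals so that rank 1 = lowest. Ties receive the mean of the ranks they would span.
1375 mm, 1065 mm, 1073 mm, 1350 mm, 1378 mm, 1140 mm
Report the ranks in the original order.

5, 1, 2, 4, 6, 3

Sorted (ascending): 1065, 1073, 1140, 1350, 1375, 1378
No ties — each value takes its position as its rank.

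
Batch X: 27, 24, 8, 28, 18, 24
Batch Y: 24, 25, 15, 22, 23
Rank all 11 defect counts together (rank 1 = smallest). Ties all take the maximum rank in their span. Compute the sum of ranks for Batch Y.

Sorted (ascending): 8, 15, 18, 22, 23, 24, 24, 24, 25, 27, 28
The 3 values of 24 occupy positions 6–8 → each gets rank 8.
Batch Y values → pooled ranks: 24→8, 25→9, 15→2, 22→4, 23→5
Rank sum = 8 + 9 + 2 + 4 + 5 = 28

28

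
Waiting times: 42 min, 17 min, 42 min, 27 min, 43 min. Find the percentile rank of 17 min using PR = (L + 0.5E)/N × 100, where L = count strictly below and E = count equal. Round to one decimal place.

10.0

N = 5.
Strictly below 17: 0. Equal to 17: 1.
PR = (0 + 0.5·1)/5 × 100 = 10.0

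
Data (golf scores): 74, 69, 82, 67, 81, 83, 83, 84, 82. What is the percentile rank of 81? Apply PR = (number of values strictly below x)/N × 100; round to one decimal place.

33.3

N = 9.
Strictly below 81: 3. Equal to 81: 1.
PR = 3/9 × 100 = 33.3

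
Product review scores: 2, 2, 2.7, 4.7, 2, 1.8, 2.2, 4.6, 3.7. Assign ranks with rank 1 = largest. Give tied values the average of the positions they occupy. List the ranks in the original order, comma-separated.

7, 7, 4, 1, 7, 9, 5, 2, 3

Sorted (descending): 4.7, 4.6, 3.7, 2.7, 2.2, 2, 2, 2, 1.8
The 3 values of 2 occupy positions 6–8 → average rank 7.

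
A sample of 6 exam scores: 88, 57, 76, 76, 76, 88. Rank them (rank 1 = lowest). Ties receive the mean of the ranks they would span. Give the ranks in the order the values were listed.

5.5, 1, 3, 3, 3, 5.5

Sorted (ascending): 57, 76, 76, 76, 88, 88
The 3 values of 76 occupy positions 2–4 → average rank 3.
The 2 values of 88 occupy positions 5–6 → average rank (5+6)/2 = 5.5.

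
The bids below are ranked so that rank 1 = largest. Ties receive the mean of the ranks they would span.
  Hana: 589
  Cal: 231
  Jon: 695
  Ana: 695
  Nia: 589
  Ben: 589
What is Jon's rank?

1.5

Sorted (descending): 695, 695, 589, 589, 589, 231
The 2 values of 695 occupy positions 1–2 → average rank (1+2)/2 = 1.5.
The 3 values of 589 occupy positions 3–5 → average rank 4.
Jon has value 695 → rank 1.5.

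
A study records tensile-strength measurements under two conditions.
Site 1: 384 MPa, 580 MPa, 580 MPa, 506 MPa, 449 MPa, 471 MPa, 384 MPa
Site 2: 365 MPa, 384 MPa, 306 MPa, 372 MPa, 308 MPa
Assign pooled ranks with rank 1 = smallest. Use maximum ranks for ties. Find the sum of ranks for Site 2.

Sorted (ascending): 306, 308, 365, 372, 384, 384, 384, 449, 471, 506, 580, 580
The 3 values of 384 occupy positions 5–7 → each gets rank 7.
The 2 values of 580 occupy positions 11–12 → each gets rank 12.
Site 2 values → pooled ranks: 365→3, 384→7, 306→1, 372→4, 308→2
Rank sum = 3 + 7 + 1 + 4 + 2 = 17

17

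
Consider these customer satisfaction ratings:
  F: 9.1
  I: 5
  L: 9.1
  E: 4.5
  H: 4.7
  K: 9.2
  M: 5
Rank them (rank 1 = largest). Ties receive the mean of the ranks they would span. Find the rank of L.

Sorted (descending): 9.2, 9.1, 9.1, 5, 5, 4.7, 4.5
The 2 values of 9.1 occupy positions 2–3 → average rank (2+3)/2 = 2.5.
The 2 values of 5 occupy positions 4–5 → average rank (4+5)/2 = 4.5.
L has value 9.1 → rank 2.5.

2.5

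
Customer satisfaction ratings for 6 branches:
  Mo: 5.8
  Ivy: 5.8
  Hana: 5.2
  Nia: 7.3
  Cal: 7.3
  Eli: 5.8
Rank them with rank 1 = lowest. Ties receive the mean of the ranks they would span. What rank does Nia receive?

5.5

Sorted (ascending): 5.2, 5.8, 5.8, 5.8, 7.3, 7.3
The 3 values of 5.8 occupy positions 2–4 → average rank 3.
The 2 values of 7.3 occupy positions 5–6 → average rank (5+6)/2 = 5.5.
Nia has value 7.3 → rank 5.5.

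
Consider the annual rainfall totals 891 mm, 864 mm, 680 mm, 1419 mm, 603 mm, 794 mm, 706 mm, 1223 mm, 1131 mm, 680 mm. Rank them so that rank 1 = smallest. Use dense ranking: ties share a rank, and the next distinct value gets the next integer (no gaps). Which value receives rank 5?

864

Sorted (ascending): 603, 680, 680, 706, 794, 864, 891, 1131, 1223, 1419
The 2 values of 680 share dense rank 2.
Remaining distinct values take the next consecutive integers.
Rank 5 → value 864.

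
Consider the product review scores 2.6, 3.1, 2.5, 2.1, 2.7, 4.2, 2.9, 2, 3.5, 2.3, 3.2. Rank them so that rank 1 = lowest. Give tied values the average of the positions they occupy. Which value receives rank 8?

3.1

Sorted (ascending): 2, 2.1, 2.3, 2.5, 2.6, 2.7, 2.9, 3.1, 3.2, 3.5, 4.2
No ties — each value takes its position as its rank.
Rank 8 → value 3.1.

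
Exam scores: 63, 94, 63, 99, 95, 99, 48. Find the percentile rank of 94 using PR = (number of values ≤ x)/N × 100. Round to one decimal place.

N = 7.
Strictly below 94: 3. Equal to 94: 1.
PR = 4/7 × 100 = 57.1

57.1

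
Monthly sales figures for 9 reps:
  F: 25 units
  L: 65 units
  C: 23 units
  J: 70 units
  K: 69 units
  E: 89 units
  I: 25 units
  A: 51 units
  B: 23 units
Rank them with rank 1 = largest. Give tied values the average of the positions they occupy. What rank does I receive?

Sorted (descending): 89, 70, 69, 65, 51, 25, 25, 23, 23
The 2 values of 25 occupy positions 6–7 → average rank (6+7)/2 = 6.5.
The 2 values of 23 occupy positions 8–9 → average rank (8+9)/2 = 8.5.
I has value 25 units → rank 6.5.

6.5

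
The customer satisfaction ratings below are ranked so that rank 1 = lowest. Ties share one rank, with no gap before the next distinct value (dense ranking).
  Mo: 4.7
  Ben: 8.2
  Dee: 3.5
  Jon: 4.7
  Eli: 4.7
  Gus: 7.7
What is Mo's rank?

Sorted (ascending): 3.5, 4.7, 4.7, 4.7, 7.7, 8.2
The 3 values of 4.7 share dense rank 2.
Remaining distinct values take the next consecutive integers.
Mo has value 4.7 → rank 2.

2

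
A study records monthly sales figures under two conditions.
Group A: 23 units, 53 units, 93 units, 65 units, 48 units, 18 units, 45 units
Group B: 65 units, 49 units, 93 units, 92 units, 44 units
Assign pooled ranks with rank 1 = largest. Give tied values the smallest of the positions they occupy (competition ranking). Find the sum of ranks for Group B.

Sorted (descending): 93, 93, 92, 65, 65, 53, 49, 48, 45, 44, 23, 18
The 2 values of 93 occupy positions 1–2 → each gets rank 1.
The 2 values of 65 occupy positions 4–5 → each gets rank 4.
Group B values → pooled ranks: 65→4, 49→7, 93→1, 92→3, 44→10
Rank sum = 4 + 7 + 1 + 3 + 10 = 25

25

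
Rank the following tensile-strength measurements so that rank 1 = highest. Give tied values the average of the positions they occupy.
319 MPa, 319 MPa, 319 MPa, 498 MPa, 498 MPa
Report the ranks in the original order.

4, 4, 4, 1.5, 1.5

Sorted (descending): 498, 498, 319, 319, 319
The 2 values of 498 occupy positions 1–2 → average rank (1+2)/2 = 1.5.
The 3 values of 319 occupy positions 3–5 → average rank 4.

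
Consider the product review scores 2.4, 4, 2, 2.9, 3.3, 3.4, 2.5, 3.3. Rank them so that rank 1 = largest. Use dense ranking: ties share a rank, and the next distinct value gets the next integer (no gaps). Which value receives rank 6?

2.4

Sorted (descending): 4, 3.4, 3.3, 3.3, 2.9, 2.5, 2.4, 2
The 2 values of 3.3 share dense rank 3.
Remaining distinct values take the next consecutive integers.
Rank 6 → value 2.4.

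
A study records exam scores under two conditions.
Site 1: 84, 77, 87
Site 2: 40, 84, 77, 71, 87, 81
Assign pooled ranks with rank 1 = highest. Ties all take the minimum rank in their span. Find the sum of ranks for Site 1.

10

Sorted (descending): 87, 87, 84, 84, 81, 77, 77, 71, 40
The 2 values of 87 occupy positions 1–2 → each gets rank 1.
The 2 values of 84 occupy positions 3–4 → each gets rank 3.
The 2 values of 77 occupy positions 6–7 → each gets rank 6.
Site 1 values → pooled ranks: 84→3, 77→6, 87→1
Rank sum = 3 + 6 + 1 = 10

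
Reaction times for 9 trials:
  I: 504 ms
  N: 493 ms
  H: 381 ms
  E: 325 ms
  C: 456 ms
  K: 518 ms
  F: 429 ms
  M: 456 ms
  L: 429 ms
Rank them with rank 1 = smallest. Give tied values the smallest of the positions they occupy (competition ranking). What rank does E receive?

1

Sorted (ascending): 325, 381, 429, 429, 456, 456, 493, 504, 518
The 2 values of 429 occupy positions 3–4 → each gets rank 3.
The 2 values of 456 occupy positions 5–6 → each gets rank 5.
E has value 325 ms → rank 1.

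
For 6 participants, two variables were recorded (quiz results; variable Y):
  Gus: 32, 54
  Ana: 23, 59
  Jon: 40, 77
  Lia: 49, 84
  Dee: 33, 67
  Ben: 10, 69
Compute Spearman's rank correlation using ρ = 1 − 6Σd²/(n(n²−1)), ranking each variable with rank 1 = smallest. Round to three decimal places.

0.600

Ranks of variable 1: 3, 2, 5, 6, 4, 1
Ranks of variable 2: 1, 2, 5, 6, 3, 4
d = r₁ − r₂: 2, 0, 0, 0, 1, -3
d²: 4, 0, 0, 0, 1, 9; Σd² = 14
ρ = 1 − 6·14/(6·35) = 1 − 84/210 = 0.600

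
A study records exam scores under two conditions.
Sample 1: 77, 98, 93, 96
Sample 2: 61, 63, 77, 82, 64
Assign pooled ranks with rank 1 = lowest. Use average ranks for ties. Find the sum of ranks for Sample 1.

Sorted (ascending): 61, 63, 64, 77, 77, 82, 93, 96, 98
The 2 values of 77 occupy positions 4–5 → average rank (4+5)/2 = 4.5.
Sample 1 values → pooled ranks: 77→4.5, 98→9, 93→7, 96→8
Rank sum = 4.5 + 9 + 7 + 8 = 28.5

28.5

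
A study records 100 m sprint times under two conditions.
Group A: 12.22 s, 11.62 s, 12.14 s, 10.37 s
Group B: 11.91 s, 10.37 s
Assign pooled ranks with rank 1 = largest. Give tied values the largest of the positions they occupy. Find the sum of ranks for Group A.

Sorted (descending): 12.22, 12.14, 11.91, 11.62, 10.37, 10.37
The 2 values of 10.37 occupy positions 5–6 → each gets rank 6.
Group A values → pooled ranks: 12.22→1, 11.62→4, 12.14→2, 10.37→6
Rank sum = 1 + 4 + 2 + 6 = 13

13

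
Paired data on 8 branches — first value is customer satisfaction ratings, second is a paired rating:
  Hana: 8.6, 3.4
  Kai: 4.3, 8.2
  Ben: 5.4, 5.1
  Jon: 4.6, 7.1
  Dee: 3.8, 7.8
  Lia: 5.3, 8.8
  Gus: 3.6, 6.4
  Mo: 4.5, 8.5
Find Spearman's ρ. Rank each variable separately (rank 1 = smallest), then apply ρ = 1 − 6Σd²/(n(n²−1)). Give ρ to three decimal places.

Ranks of variable 1: 8, 3, 7, 5, 2, 6, 1, 4
Ranks of variable 2: 1, 6, 2, 4, 5, 8, 3, 7
d = r₁ − r₂: 7, -3, 5, 1, -3, -2, -2, -3
d²: 49, 9, 25, 1, 9, 4, 4, 9; Σd² = 110
ρ = 1 − 6·110/(8·63) = 1 − 660/504 = -0.310

-0.310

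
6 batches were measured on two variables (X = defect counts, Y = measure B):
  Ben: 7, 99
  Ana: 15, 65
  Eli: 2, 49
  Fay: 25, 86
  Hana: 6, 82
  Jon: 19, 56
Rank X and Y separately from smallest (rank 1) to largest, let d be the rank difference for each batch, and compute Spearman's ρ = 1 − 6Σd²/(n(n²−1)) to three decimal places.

Ranks of variable 1: 3, 4, 1, 6, 2, 5
Ranks of variable 2: 6, 3, 1, 5, 4, 2
d = r₁ − r₂: -3, 1, 0, 1, -2, 3
d²: 9, 1, 0, 1, 4, 9; Σd² = 24
ρ = 1 − 6·24/(6·35) = 1 − 144/210 = 0.314

0.314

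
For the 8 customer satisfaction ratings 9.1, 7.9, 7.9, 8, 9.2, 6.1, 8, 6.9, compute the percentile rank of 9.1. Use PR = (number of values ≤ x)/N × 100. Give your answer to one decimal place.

87.5

N = 8.
Strictly below 9.1: 6. Equal to 9.1: 1.
PR = 7/8 × 100 = 87.5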